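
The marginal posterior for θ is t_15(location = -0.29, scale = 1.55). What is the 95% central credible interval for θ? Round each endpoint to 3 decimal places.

[-3.594, 3.014]

The t_15 distribution is symmetric; the 95% interval is -0.29 ± t·1.55 with t_{0.975,15} = 2.131.
Half-width: 2.131 × 1.55 = 3.304.
-0.29 − 3.304 = -3.594; -0.29 + 3.304 = 3.014.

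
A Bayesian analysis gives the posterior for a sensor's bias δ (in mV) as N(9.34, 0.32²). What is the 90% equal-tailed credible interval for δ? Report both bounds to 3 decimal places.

[8.814, 9.866]

The posterior is symmetric, so the 90% equal-tailed interval is δ = 9.34 ± z·0.32 with z = 1.645.
Half-width: 1.645 × 0.32 = 0.526.
9.34 − 0.526 = 8.814; 9.34 + 0.526 = 9.866.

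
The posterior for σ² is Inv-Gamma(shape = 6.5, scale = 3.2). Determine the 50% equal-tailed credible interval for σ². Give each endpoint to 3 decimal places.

Inverse-Gamma(6.5, 3.2) quantiles: F⁻¹(0.25) and F⁻¹(0.75).
Equivalently, 1/σ² ~ Gamma(6.5, rate = 3.2); invert its 0.75 and 0.25 quantiles.
Posterior mean ≈ 0.582, SD ≈ 0.274; a Normal approximation gives roughly [0.397, 0.767].
Exact: lower = 0.400; upper = 0.688.

[0.400, 0.688]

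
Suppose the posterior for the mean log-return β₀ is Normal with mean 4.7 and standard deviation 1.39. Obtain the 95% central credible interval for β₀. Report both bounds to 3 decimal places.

[1.976, 7.424]

The posterior is symmetric, so the 95% equal-tailed interval is β₀ = 4.7 ± z·1.39 with z = 1.960.
Half-width: 1.960 × 1.39 = 2.724.
4.7 − 2.724 = 1.976; 4.7 + 2.724 = 7.424.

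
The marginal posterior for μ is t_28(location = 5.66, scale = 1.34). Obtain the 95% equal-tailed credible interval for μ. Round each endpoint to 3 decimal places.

[2.915, 8.405]

The t_28 distribution is symmetric; the 95% interval is 5.66 ± t·1.34 with t_{0.975,28} = 2.048.
Half-width: 2.048 × 1.34 = 2.745.
5.66 − 2.745 = 2.915; 5.66 + 2.745 = 8.405.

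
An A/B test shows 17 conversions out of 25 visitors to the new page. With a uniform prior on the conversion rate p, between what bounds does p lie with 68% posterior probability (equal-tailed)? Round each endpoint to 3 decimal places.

[0.577, 0.757]

Posterior: Beta(1+17, 1+8) = Beta(18, 9).
Equal-tailed 68% interval: the 0.16 and 0.84 quantiles of Beta(18, 9).
Posterior mean ≈ 0.667, SD ≈ 0.089; a Normal approximation gives roughly [0.578, 0.755].
Exact: F⁻¹(0.16) = 0.577; F⁻¹(0.84) = 0.757.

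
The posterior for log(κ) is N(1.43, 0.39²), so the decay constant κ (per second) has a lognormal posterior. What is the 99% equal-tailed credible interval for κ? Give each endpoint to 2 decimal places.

On the log scale the 99% interval is 1.43 ± 2.576 × 0.39 = [0.4254, 2.4346].
Exponentiate: [e^0.4254, e^2.4346] = [1.53, 11.41].

[1.53, 11.41]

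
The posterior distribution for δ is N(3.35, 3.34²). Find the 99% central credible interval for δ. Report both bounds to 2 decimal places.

The posterior is symmetric, so the 99% equal-tailed interval is δ = 3.35 ± z·3.34 with z = 2.576.
Half-width: 2.576 × 3.34 = 8.60.
3.35 − 8.60 = -5.25; 3.35 + 8.60 = 11.95.

[-5.25, 11.95]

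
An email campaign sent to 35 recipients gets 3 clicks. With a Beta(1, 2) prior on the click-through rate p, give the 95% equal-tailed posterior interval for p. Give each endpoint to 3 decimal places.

Posterior: Beta(1+3, 2+32) = Beta(4, 34).
Equal-tailed 95% interval: the 0.025 and 0.975 quantiles of Beta(4, 34).
Posterior mean ≈ 0.105, SD ≈ 0.049; a Normal approximation gives roughly [0.009, 0.202].
Exact: F⁻¹(0.025) = 0.030; F⁻¹(0.975) = 0.219.

[0.030, 0.219]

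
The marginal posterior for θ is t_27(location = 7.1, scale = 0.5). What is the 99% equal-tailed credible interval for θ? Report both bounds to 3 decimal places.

[5.715, 8.485]

The t_27 distribution is symmetric; the 99% interval is 7.1 ± t·0.5 with t_{0.995,27} = 2.771.
Half-width: 2.771 × 0.5 = 1.385.
7.1 − 1.385 = 5.715; 7.1 + 1.385 = 8.485.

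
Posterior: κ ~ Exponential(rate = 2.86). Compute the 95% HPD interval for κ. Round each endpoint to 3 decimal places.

[0.000, 1.047]

The exponential density is strictly decreasing on [0, ∞), so the HPD interval is anchored at 0: [0, q] with P(κ ≤ q) = 0.95.
q = −ln(1 − 0.95) / 2.86 = 2.9957 / 2.86 = 1.047.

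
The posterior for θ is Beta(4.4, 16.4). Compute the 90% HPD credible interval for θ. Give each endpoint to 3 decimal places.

[0.070, 0.348]

The posterior is unimodal and skewed, so the HPD interval has equal density at both endpoints and is the shortest 90% interval.
Solving f(0.070) = f(0.348) with F(0.348) − F(0.070) = 0.90 gives [0.070, 0.348].
For comparison, the equal-tailed interval is [0.085, 0.370]; the HPD is narrower and shifted toward the mode.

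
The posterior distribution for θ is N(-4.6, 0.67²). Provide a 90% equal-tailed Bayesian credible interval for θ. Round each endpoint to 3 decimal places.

[-5.702, -3.498]

The posterior is symmetric, so the 90% equal-tailed interval is θ = -4.6 ± z·0.67 with z = 1.645.
Half-width: 1.645 × 0.67 = 1.102.
-4.6 − 1.102 = -5.702; -4.6 + 1.102 = -3.498.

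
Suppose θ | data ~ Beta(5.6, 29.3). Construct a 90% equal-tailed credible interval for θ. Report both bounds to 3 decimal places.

[0.072, 0.271]

Posterior: Beta(5.6, 29.3).
Equal-tailed 90% interval: the 0.05 and 0.95 quantiles of Beta(5.6, 29.3).
Posterior mean ≈ 0.160, SD ≈ 0.061; a Normal approximation gives roughly [0.060, 0.261].
Exact: F⁻¹(0.05) = 0.072; F⁻¹(0.95) = 0.271.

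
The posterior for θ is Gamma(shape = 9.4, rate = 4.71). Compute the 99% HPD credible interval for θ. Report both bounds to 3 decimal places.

[0.621, 3.894]

The posterior is unimodal and skewed, so the HPD interval has equal density at both endpoints and is the shortest 99% interval.
Solving f(0.621) = f(3.894) with F(3.894) − F(0.621) = 0.99 gives [0.621, 3.894].
For comparison, the equal-tailed interval is [0.714, 4.066]; the HPD is narrower and shifted toward the mode.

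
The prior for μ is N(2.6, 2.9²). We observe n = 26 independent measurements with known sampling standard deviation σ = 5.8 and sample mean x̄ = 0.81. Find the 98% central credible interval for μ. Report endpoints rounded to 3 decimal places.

[-1.415, 3.512]

Posterior precision = 1/2.9² + 26/5.8² = 0.1189 + 0.7729 = 0.8918, so posterior SD = 1.0589.
Posterior mean = (2.6/2.9² + 26·0.81/5.8²) / 0.8918 = 1.0487.
Interval: 1.0487 ± 2.326 × 1.0589 → [-1.415, 3.512].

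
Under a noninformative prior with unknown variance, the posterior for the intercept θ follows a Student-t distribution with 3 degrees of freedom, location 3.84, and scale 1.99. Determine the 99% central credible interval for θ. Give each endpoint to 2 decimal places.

The t_3 distribution is symmetric; the 99% interval is 3.84 ± t·1.99 with t_{0.995,3} = 5.841.
Half-width: 5.841 × 1.99 = 11.62.
3.84 − 11.62 = -7.78; 3.84 + 11.62 = 15.46.

[-7.78, 15.46]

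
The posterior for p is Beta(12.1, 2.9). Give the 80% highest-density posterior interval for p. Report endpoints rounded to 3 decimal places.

The posterior is unimodal and skewed, so the HPD interval has equal density at both endpoints and is the shortest 80% interval.
Solving f(0.707) = f(0.947) with F(0.947) − F(0.707) = 0.80 gives [0.707, 0.947].
For comparison, the equal-tailed interval is [0.671, 0.923]; the HPD is narrower and shifted toward the mode.

[0.707, 0.947]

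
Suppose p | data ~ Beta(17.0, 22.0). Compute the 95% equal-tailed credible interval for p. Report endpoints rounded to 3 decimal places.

Posterior: Beta(17.0, 22.0).
Equal-tailed 95% interval: the 0.025 and 0.975 quantiles of Beta(17.0, 22.0).
Posterior mean ≈ 0.436, SD ≈ 0.078; a Normal approximation gives roughly [0.282, 0.590].
Exact: F⁻¹(0.025) = 0.286; F⁻¹(0.975) = 0.592.

[0.286, 0.592]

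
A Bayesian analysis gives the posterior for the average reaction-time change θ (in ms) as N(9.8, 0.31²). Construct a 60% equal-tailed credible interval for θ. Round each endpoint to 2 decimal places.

[9.54, 10.06]

The posterior is symmetric, so the 60% equal-tailed interval is θ = 9.8 ± z·0.31 with z = 0.842.
Half-width: 0.842 × 0.31 = 0.26.
9.8 − 0.26 = 9.54; 9.8 + 0.26 = 10.06.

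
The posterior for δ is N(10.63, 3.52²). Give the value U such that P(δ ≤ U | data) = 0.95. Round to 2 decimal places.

Need U with P(δ ≤ U) = 0.95: U = 10.63 + z_{0.05}·3.52.
z = 1.645; U = 10.63 + 1.645 × 3.52 = 16.42.

16.42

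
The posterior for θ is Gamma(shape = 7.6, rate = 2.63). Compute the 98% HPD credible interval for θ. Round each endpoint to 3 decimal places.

[0.851, 5.561]

The posterior is unimodal and skewed, so the HPD interval has equal density at both endpoints and is the shortest 98% interval.
Solving f(0.851) = f(5.561) with F(5.561) − F(0.851) = 0.98 gives [0.851, 5.561].
For comparison, the equal-tailed interval is [1.016, 5.868]; the HPD is narrower and shifted toward the mode.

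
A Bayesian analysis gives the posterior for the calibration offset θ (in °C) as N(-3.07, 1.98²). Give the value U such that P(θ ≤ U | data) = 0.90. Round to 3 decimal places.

-0.533

Need U with P(θ ≤ U) = 0.90: U = -3.07 + z_{0.1}·1.98.
z = 1.282; U = -3.07 + 1.282 × 1.98 = -0.533.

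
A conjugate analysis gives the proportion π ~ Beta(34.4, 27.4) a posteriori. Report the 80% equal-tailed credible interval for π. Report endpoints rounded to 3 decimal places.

[0.475, 0.637]

Posterior: Beta(34.4, 27.4).
Equal-tailed 80% interval: the 0.1 and 0.9 quantiles of Beta(34.4, 27.4).
Posterior mean ≈ 0.557, SD ≈ 0.063; a Normal approximation gives roughly [0.476, 0.637].
Exact: F⁻¹(0.1) = 0.475; F⁻¹(0.9) = 0.637.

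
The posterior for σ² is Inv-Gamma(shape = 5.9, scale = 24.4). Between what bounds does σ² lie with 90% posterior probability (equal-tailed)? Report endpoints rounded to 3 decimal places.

[2.351, 9.579]

Inverse-Gamma(5.9, 24.4) quantiles: F⁻¹(0.05) and F⁻¹(0.95).
Equivalently, 1/σ² ~ Gamma(5.9, rate = 24.4); invert its 0.95 and 0.05 quantiles.
Posterior mean ≈ 4.980, SD ≈ 2.522; a Normal approximation gives roughly [0.832, 9.127].
Exact: lower = 2.351; upper = 9.579.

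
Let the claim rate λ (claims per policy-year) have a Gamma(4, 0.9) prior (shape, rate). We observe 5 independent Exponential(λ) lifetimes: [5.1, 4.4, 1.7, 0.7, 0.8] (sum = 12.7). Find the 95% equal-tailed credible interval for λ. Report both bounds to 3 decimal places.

[0.303, 1.159]

Posterior: Gamma(4+5, 0.9+12.7) = Gamma(9, 13.6) (shape, rate).
Equal-tailed 95% interval: Gamma(9, 13.6) quantiles at 0.025 and 0.975.
Posterior mean ≈ 0.662, SD ≈ 0.221; a Normal approximation gives roughly [0.229, 1.094].
Exact: lower = 0.303; upper = 1.159.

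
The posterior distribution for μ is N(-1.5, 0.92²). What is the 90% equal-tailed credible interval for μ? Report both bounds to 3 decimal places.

The posterior is symmetric, so the 90% equal-tailed interval is μ = -1.5 ± z·0.92 with z = 1.645.
Half-width: 1.645 × 0.92 = 1.513.
-1.5 − 1.513 = -3.013; -1.5 + 1.513 = 0.013.

[-3.013, 0.013]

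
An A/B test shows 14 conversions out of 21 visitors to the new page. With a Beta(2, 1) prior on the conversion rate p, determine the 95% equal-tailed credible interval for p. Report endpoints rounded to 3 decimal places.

Posterior: Beta(2+14, 1+7) = Beta(16, 8).
Equal-tailed 95% interval: the 0.025 and 0.975 quantiles of Beta(16, 8).
Posterior mean ≈ 0.667, SD ≈ 0.094; a Normal approximation gives roughly [0.482, 0.851].
Exact: F⁻¹(0.025) = 0.471; F⁻¹(0.975) = 0.836.

[0.471, 0.836]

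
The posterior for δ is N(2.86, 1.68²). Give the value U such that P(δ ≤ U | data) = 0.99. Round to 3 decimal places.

6.768

Need U with P(δ ≤ U) = 0.99: U = 2.86 + z_{0.01}·1.68.
z = 2.326; U = 2.86 + 2.326 × 1.68 = 6.768.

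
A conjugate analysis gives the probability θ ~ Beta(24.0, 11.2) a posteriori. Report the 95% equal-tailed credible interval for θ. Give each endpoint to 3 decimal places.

Posterior: Beta(24.0, 11.2).
Equal-tailed 95% interval: the 0.025 and 0.975 quantiles of Beta(24.0, 11.2).
Posterior mean ≈ 0.682, SD ≈ 0.077; a Normal approximation gives roughly [0.530, 0.834].
Exact: F⁻¹(0.025) = 0.521; F⁻¹(0.975) = 0.823.

[0.521, 0.823]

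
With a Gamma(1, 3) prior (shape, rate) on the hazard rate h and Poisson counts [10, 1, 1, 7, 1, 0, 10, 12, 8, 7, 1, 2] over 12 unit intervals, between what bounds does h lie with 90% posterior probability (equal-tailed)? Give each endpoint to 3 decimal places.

Posterior: Gamma(1+60, 3+12) = Gamma(61, 15) (shape, rate).
Equal-tailed 90% interval: Gamma(61, 15) quantiles at 0.05 and 0.95.
Posterior mean ≈ 4.067, SD ≈ 0.521; a Normal approximation gives roughly [3.210, 4.923].
Exact: lower = 3.250; upper = 4.959.

[3.250, 4.959]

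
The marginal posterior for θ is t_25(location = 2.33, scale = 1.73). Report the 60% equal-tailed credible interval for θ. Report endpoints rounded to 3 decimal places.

The t_25 distribution is symmetric; the 60% interval is 2.33 ± t·1.73 with t_{0.8,25} = 0.856.
Half-width: 0.856 × 1.73 = 1.481.
2.33 − 1.481 = 0.849; 2.33 + 1.481 = 3.811.

[0.849, 3.811]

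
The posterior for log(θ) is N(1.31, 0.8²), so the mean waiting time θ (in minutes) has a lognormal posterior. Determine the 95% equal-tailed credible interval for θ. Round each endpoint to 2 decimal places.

[0.77, 17.78]

On the log scale the 95% interval is 1.31 ± 1.960 × 0.8 = [-0.2580, 2.8780].
Exponentiate: [e^-0.2580, e^2.8780] = [0.77, 17.78].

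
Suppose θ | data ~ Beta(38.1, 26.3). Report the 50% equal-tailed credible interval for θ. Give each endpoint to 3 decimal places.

Posterior: Beta(38.1, 26.3).
Equal-tailed 50% interval: the 0.25 and 0.75 quantiles of Beta(38.1, 26.3).
Posterior mean ≈ 0.592, SD ≈ 0.061; a Normal approximation gives roughly [0.551, 0.633].
Exact: F⁻¹(0.25) = 0.551; F⁻¹(0.75) = 0.634.

[0.551, 0.634]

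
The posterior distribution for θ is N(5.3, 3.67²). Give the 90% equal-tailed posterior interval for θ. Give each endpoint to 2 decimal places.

[-0.74, 11.34]

The posterior is symmetric, so the 90% equal-tailed interval is θ = 5.3 ± z·3.67 with z = 1.645.
Half-width: 1.645 × 3.67 = 6.04.
5.3 − 6.04 = -0.74; 5.3 + 6.04 = 11.34.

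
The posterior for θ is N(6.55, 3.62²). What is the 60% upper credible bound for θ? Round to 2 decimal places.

7.47

Need U with P(θ ≤ U) = 0.60: U = 6.55 + z_{0.4}·3.62.
z = 0.253; U = 6.55 + 0.253 × 3.62 = 7.47.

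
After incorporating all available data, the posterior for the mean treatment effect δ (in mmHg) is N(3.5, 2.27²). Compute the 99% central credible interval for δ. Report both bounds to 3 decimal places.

The posterior is symmetric, so the 99% equal-tailed interval is δ = 3.5 ± z·2.27 with z = 2.576.
Half-width: 2.576 × 2.27 = 5.847.
3.5 − 5.847 = -2.347; 3.5 + 5.847 = 9.347.

[-2.347, 9.347]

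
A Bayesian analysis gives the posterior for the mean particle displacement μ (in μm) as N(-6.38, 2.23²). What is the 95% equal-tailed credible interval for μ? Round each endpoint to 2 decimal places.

[-10.75, -2.01]

The posterior is symmetric, so the 95% equal-tailed interval is μ = -6.38 ± z·2.23 with z = 1.960.
Half-width: 1.960 × 2.23 = 4.37.
-6.38 − 4.37 = -10.75; -6.38 + 4.37 = -2.01.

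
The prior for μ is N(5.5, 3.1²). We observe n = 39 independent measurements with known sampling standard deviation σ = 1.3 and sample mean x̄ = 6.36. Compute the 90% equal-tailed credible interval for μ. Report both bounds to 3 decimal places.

[6.015, 6.698]

Posterior precision = 1/3.1² + 39/1.3² = 0.1041 + 23.0769 = 23.1810, so posterior SD = 0.2077.
Posterior mean = (5.5/3.1² + 39·6.36/1.3²) / 23.1810 = 6.3561.
Interval: 6.3561 ± 1.645 × 0.2077 → [6.015, 6.698].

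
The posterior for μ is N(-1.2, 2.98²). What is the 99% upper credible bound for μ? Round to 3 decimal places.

Need U with P(μ ≤ U) = 0.99: U = -1.2 + z_{0.01}·2.98.
z = 2.326; U = -1.2 + 2.326 × 2.98 = 5.733.

5.733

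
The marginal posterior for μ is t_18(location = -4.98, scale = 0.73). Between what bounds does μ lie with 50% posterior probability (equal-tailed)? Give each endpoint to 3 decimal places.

[-5.483, -4.477]

The t_18 distribution is symmetric; the 50% interval is -4.98 ± t·0.73 with t_{0.75,18} = 0.688.
Half-width: 0.688 × 0.73 = 0.503.
-4.98 − 0.503 = -5.483; -4.98 + 0.503 = -4.477.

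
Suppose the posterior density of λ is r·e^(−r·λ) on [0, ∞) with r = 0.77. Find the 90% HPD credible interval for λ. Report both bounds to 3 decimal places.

The exponential density is strictly decreasing on [0, ∞), so the HPD interval is anchored at 0: [0, q] with P(λ ≤ q) = 0.90.
q = −ln(1 − 0.90) / 0.77 = 2.3026 / 0.77 = 2.990.

[0.000, 2.990]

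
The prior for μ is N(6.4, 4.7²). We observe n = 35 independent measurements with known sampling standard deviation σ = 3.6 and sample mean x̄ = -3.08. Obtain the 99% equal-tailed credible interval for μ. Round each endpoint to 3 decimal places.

[-4.478, -1.369]

Posterior precision = 1/4.7² + 35/3.6² = 0.0453 + 2.7006 = 2.7459, so posterior SD = 0.6035.
Posterior mean = (6.4/4.7² + 35·-3.08/3.6²) / 2.7459 = -2.9237.
Interval: -2.9237 ± 2.576 × 0.6035 → [-4.478, -1.369].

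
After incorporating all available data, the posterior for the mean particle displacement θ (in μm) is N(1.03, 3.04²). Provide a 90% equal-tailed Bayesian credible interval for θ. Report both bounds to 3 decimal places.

[-3.970, 6.030]

The posterior is symmetric, so the 90% equal-tailed interval is θ = 1.03 ± z·3.04 with z = 1.645.
Half-width: 1.645 × 3.04 = 5.000.
1.03 − 5.000 = -3.970; 1.03 + 5.000 = 6.030.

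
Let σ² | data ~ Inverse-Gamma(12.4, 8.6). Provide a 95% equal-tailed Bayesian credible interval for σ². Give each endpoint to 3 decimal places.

[0.426, 1.326]

Inverse-Gamma(12.4, 8.6) quantiles: F⁻¹(0.025) and F⁻¹(0.975).
Equivalently, 1/σ² ~ Gamma(12.4, rate = 8.6); invert its 0.975 and 0.025 quantiles.
Posterior mean ≈ 0.754, SD ≈ 0.234; a Normal approximation gives roughly [0.296, 1.213].
Exact: lower = 0.426; upper = 1.326.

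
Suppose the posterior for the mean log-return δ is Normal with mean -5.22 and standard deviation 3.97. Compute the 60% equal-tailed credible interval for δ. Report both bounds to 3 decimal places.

[-8.561, -1.879]

The posterior is symmetric, so the 60% equal-tailed interval is δ = -5.22 ± z·3.97 with z = 0.842.
Half-width: 0.842 × 3.97 = 3.341.
-5.22 − 3.341 = -8.561; -5.22 + 3.341 = -1.879.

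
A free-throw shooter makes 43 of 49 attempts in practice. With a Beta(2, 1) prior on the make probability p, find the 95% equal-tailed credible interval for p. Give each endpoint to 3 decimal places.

Posterior: Beta(2+43, 1+6) = Beta(45, 7).
Equal-tailed 95% interval: the 0.025 and 0.975 quantiles of Beta(45, 7).
Posterior mean ≈ 0.865, SD ≈ 0.047; a Normal approximation gives roughly [0.773, 0.957].
Exact: F⁻¹(0.025) = 0.761; F⁻¹(0.975) = 0.943.

[0.761, 0.943]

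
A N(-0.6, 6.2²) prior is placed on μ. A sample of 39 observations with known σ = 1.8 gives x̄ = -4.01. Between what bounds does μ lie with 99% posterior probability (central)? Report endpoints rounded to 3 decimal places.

[-4.744, -3.261]

Posterior precision = 1/6.2² + 39/1.8² = 0.0260 + 12.0370 = 12.0631, so posterior SD = 0.2879.
Posterior mean = (-0.6/6.2² + 39·-4.01/1.8²) / 12.0631 = -4.0026.
Interval: -4.0026 ± 2.576 × 0.2879 → [-4.744, -3.261].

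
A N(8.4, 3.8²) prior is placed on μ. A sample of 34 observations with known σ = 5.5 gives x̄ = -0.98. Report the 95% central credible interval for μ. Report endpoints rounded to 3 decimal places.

Posterior precision = 1/3.8² + 34/5.5² = 0.0693 + 1.1240 = 1.1932, so posterior SD = 0.9155.
Posterior mean = (8.4/3.8² + 34·-0.98/5.5²) / 1.1932 = -0.4356.
Interval: -0.4356 ± 1.960 × 0.9155 → [-2.230, 1.359].

[-2.230, 1.359]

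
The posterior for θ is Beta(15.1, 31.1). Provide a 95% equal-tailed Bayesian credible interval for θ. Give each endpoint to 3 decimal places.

Posterior: Beta(15.1, 31.1).
Equal-tailed 95% interval: the 0.025 and 0.975 quantiles of Beta(15.1, 31.1).
Posterior mean ≈ 0.327, SD ≈ 0.068; a Normal approximation gives roughly [0.193, 0.461].
Exact: F⁻¹(0.025) = 0.201; F⁻¹(0.975) = 0.467.

[0.201, 0.467]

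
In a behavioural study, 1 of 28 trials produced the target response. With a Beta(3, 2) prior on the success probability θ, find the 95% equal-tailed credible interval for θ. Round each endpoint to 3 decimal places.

Posterior: Beta(3+1, 2+27) = Beta(4, 29).
Equal-tailed 95% interval: the 0.025 and 0.975 quantiles of Beta(4, 29).
Posterior mean ≈ 0.121, SD ≈ 0.056; a Normal approximation gives roughly [0.012, 0.231].
Exact: F⁻¹(0.025) = 0.035; F⁻¹(0.975) = 0.250.

[0.035, 0.250]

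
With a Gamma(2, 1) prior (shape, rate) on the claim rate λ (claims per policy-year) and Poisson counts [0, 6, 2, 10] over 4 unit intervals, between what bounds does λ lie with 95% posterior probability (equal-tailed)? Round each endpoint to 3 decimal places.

Posterior: Gamma(2+18, 1+4) = Gamma(20, 5) (shape, rate).
Equal-tailed 95% interval: Gamma(20, 5) quantiles at 0.025 and 0.975.
Posterior mean ≈ 4.000, SD ≈ 0.894; a Normal approximation gives roughly [2.247, 5.753].
Exact: lower = 2.443; upper = 5.934.

[2.443, 5.934]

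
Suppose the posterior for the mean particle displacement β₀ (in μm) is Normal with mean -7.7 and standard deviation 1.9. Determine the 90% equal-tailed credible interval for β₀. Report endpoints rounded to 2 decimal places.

The posterior is symmetric, so the 90% equal-tailed interval is β₀ = -7.7 ± z·1.9 with z = 1.645.
Half-width: 1.645 × 1.9 = 3.13.
-7.7 − 3.13 = -10.83; -7.7 + 3.13 = -4.57.

[-10.83, -4.57]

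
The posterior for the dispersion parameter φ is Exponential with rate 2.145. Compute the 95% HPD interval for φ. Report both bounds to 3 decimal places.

The exponential density is strictly decreasing on [0, ∞), so the HPD interval is anchored at 0: [0, q] with P(φ ≤ q) = 0.95.
q = −ln(1 − 0.95) / 2.145 = 2.9957 / 2.145 = 1.397.

[0.000, 1.397]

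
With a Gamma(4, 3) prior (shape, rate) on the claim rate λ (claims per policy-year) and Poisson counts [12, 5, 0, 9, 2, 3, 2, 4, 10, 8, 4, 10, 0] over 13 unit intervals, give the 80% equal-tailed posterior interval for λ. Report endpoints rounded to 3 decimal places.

Posterior: Gamma(4+69, 3+13) = Gamma(73, 16) (shape, rate).
Equal-tailed 80% interval: Gamma(73, 16) quantiles at 0.1 and 0.9.
Posterior mean ≈ 4.562, SD ≈ 0.534; a Normal approximation gives roughly [3.878, 5.247].
Exact: lower = 3.893; upper = 5.259.

[3.893, 5.259]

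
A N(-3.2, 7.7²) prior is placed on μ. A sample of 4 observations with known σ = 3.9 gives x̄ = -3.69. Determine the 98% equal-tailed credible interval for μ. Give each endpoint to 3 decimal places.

Posterior precision = 1/7.7² + 4/3.9² = 0.0169 + 0.2630 = 0.2799, so posterior SD = 1.8903.
Posterior mean = (-3.2/7.7² + 4·-3.69/3.9²) / 0.2799 = -3.6605.
Interval: -3.6605 ± 2.326 × 1.8903 → [-8.058, 0.737].

[-8.058, 0.737]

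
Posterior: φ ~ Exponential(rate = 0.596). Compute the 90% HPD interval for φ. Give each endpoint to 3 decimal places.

[0.000, 3.863]

The exponential density is strictly decreasing on [0, ∞), so the HPD interval is anchored at 0: [0, q] with P(φ ≤ q) = 0.90.
q = −ln(1 − 0.90) / 0.596 = 2.3026 / 0.596 = 3.863.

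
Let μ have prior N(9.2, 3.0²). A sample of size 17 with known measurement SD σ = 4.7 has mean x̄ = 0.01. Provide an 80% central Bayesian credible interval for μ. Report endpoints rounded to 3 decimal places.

[-0.196, 2.535]

Posterior precision = 1/3.0² + 17/4.7² = 0.1111 + 0.7696 = 0.8807, so posterior SD = 1.0656.
Posterior mean = (9.2/3.0² + 17·0.01/4.7²) / 0.8807 = 1.1694.
Interval: 1.1694 ± 1.282 × 1.0656 → [-0.196, 2.535].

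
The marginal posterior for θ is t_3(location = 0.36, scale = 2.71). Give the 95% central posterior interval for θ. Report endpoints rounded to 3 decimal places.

The t_3 distribution is symmetric; the 95% interval is 0.36 ± t·2.71 with t_{0.975,3} = 3.182.
Half-width: 3.182 × 2.71 = 8.624.
0.36 − 8.624 = -8.264; 0.36 + 8.624 = 8.984.

[-8.264, 8.984]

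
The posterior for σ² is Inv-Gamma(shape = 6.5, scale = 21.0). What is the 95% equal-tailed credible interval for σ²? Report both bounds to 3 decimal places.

[1.698, 8.385]

Inverse-Gamma(6.5, 21.0) quantiles: F⁻¹(0.025) and F⁻¹(0.975).
Equivalently, 1/σ² ~ Gamma(6.5, rate = 21.0); invert its 0.975 and 0.025 quantiles.
Posterior mean ≈ 3.818, SD ≈ 1.800; a Normal approximation gives roughly [0.290, 7.346].
Exact: lower = 1.698; upper = 8.385.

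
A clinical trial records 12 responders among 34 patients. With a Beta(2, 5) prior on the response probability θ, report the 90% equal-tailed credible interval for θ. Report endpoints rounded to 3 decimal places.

Posterior: Beta(2+12, 5+22) = Beta(14, 27).
Equal-tailed 90% interval: the 0.05 and 0.95 quantiles of Beta(14, 27).
Posterior mean ≈ 0.341, SD ≈ 0.073; a Normal approximation gives roughly [0.221, 0.462].
Exact: F⁻¹(0.05) = 0.226; F⁻¹(0.95) = 0.466.

[0.226, 0.466]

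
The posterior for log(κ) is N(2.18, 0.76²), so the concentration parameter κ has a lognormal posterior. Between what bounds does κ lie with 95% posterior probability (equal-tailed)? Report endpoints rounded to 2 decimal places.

On the log scale the 95% interval is 2.18 ± 1.960 × 0.76 = [0.6904, 3.6696].
Exponentiate: [e^0.6904, e^3.6696] = [1.99, 39.24].

[1.99, 39.24]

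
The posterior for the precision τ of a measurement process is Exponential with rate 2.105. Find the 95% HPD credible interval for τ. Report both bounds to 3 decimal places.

The exponential density is strictly decreasing on [0, ∞), so the HPD interval is anchored at 0: [0, q] with P(τ ≤ q) = 0.95.
q = −ln(1 − 0.95) / 2.105 = 2.9957 / 2.105 = 1.423.

[0.000, 1.423]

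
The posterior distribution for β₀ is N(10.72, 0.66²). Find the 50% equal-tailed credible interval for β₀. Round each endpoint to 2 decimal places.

[10.27, 11.17]

The posterior is symmetric, so the 50% equal-tailed interval is β₀ = 10.72 ± z·0.66 with z = 0.674.
Half-width: 0.674 × 0.66 = 0.45.
10.72 − 0.45 = 10.27; 10.72 + 0.45 = 11.17.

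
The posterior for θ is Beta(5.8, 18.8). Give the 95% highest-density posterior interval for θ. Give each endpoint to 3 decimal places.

The posterior is unimodal and skewed, so the HPD interval has equal density at both endpoints and is the shortest 95% interval.
Solving f(0.082) = f(0.401) with F(0.401) − F(0.082) = 0.95 gives [0.082, 0.401].
For comparison, the equal-tailed interval is [0.094, 0.418]; the HPD is narrower and shifted toward the mode.

[0.082, 0.401]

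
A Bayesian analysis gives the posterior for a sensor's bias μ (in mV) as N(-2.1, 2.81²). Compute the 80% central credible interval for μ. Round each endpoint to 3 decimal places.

[-5.701, 1.501]

The posterior is symmetric, so the 80% equal-tailed interval is μ = -2.1 ± z·2.81 with z = 1.282.
Half-width: 1.282 × 2.81 = 3.601.
-2.1 − 3.601 = -5.701; -2.1 + 3.601 = 1.501.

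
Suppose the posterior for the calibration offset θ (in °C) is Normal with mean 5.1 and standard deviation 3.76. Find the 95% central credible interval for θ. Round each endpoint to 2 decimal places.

[-2.27, 12.47]

The posterior is symmetric, so the 95% equal-tailed interval is θ = 5.1 ± z·3.76 with z = 1.960.
Half-width: 1.960 × 3.76 = 7.37.
5.1 − 7.37 = -2.27; 5.1 + 7.37 = 12.47.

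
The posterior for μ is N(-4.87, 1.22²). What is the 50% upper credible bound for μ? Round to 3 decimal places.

-4.870

Need U with P(μ ≤ U) = 0.50: U = -4.87 + z_{0.5}·1.22.
z = 0.000; U = -4.87 + 0.000 × 1.22 = -4.870.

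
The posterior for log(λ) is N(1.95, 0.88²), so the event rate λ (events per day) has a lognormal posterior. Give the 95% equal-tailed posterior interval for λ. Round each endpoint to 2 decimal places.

[1.25, 39.44]

On the log scale the 95% interval is 1.95 ± 1.960 × 0.88 = [0.2252, 3.6748].
Exponentiate: [e^0.2252, e^3.6748] = [1.25, 39.44].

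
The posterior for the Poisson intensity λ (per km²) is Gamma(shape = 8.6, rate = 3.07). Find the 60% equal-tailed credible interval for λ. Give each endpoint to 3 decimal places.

[1.983, 3.558]

Posterior: Gamma(shape 8.6, rate 3.07).
Equal-tailed 60% interval: Gamma(8.6, 3.07) quantiles at 0.2 and 0.8.
Posterior mean ≈ 2.801, SD ≈ 0.955; a Normal approximation gives roughly [1.997, 3.605].
Exact: lower = 1.983; upper = 3.558.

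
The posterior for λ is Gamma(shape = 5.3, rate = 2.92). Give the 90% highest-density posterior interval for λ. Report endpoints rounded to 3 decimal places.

[0.579, 3.003]

The posterior is unimodal and skewed, so the HPD interval has equal density at both endpoints and is the shortest 90% interval.
Solving f(0.579) = f(3.003) with F(3.003) − F(0.579) = 0.90 gives [0.579, 3.003].
For comparison, the equal-tailed interval is [0.740, 3.276]; the HPD is narrower and shifted toward the mode.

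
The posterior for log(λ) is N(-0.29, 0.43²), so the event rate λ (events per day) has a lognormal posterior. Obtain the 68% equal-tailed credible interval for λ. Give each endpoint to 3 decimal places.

[0.488, 1.148]

On the log scale the 68% interval is -0.29 ± 0.994 × 0.43 = [-0.7176, 0.1376].
Exponentiate: [e^-0.7176, e^0.1376] = [0.488, 1.148].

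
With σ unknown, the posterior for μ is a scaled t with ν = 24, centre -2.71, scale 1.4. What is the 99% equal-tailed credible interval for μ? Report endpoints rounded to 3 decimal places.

The t_24 distribution is symmetric; the 99% interval is -2.71 ± t·1.4 with t_{0.995,24} = 2.797.
Half-width: 2.797 × 1.4 = 3.916.
-2.71 − 3.916 = -6.626; -2.71 + 3.916 = 1.206.

[-6.626, 1.206]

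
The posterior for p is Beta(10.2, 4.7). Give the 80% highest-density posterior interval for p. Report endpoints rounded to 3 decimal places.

The posterior is unimodal and skewed, so the HPD interval has equal density at both endpoints and is the shortest 80% interval.
Solving f(0.548) = f(0.847) with F(0.847) − F(0.548) = 0.80 gives [0.548, 0.847].
For comparison, the equal-tailed interval is [0.527, 0.830]; the HPD is narrower and shifted toward the mode.

[0.548, 0.847]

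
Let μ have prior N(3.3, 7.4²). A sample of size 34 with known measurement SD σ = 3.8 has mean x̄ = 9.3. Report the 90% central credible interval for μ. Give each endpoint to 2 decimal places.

[8.19, 10.32]

Posterior precision = 1/7.4² + 34/3.8² = 0.0183 + 2.3546 = 2.3728, so posterior SD = 0.6492.
Posterior mean = (3.3/7.4² + 34·9.3/3.8²) / 2.3728 = 9.2538.
Interval: 9.2538 ± 1.645 × 0.6492 → [8.19, 10.32].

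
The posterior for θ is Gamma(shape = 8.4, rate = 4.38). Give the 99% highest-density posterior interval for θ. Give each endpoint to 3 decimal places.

The posterior is unimodal and skewed, so the HPD interval has equal density at both endpoints and is the shortest 99% interval.
Solving f(0.542) = f(3.859) with F(3.859) − F(0.542) = 0.99 gives [0.542, 3.859].
For comparison, the equal-tailed interval is [0.638, 4.044]; the HPD is narrower and shifted toward the mode.

[0.542, 3.859]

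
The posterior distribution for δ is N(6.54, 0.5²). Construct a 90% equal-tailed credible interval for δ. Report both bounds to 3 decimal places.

The posterior is symmetric, so the 90% equal-tailed interval is δ = 6.54 ± z·0.5 with z = 1.645.
Half-width: 1.645 × 0.5 = 0.822.
6.54 − 0.822 = 5.718; 6.54 + 0.822 = 7.362.

[5.718, 7.362]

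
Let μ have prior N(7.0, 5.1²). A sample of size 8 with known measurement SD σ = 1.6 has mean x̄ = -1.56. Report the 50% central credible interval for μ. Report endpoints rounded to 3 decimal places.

[-1.835, -1.077]

Posterior precision = 1/5.1² + 8/1.6² = 0.0384 + 3.1250 = 3.1634, so posterior SD = 0.5622.
Posterior mean = (7.0/5.1² + 8·-1.56/1.6²) / 3.1634 = -1.4560.
Interval: -1.4560 ± 0.674 × 0.5622 → [-1.835, -1.077].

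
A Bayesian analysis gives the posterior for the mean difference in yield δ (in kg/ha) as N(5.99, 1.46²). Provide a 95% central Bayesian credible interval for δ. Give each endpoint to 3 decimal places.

[3.128, 8.852]

The posterior is symmetric, so the 95% equal-tailed interval is δ = 5.99 ± z·1.46 with z = 1.960.
Half-width: 1.960 × 1.46 = 2.862.
5.99 − 2.862 = 3.128; 5.99 + 2.862 = 8.852.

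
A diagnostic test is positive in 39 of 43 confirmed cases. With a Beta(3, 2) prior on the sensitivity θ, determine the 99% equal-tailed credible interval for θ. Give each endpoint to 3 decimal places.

Posterior: Beta(3+39, 2+4) = Beta(42, 6).
Equal-tailed 99% interval: the 0.005 and 0.995 quantiles of Beta(42, 6).
Posterior mean ≈ 0.875, SD ≈ 0.047; a Normal approximation gives roughly [0.753, 0.997].
Exact: F⁻¹(0.005) = 0.727; F⁻¹(0.995) = 0.966.

[0.727, 0.966]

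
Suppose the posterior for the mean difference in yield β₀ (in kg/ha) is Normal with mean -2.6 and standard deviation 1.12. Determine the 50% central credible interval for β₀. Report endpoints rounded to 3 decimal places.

The posterior is symmetric, so the 50% equal-tailed interval is β₀ = -2.6 ± z·1.12 with z = 0.674.
Half-width: 0.674 × 1.12 = 0.755.
-2.6 − 0.755 = -3.355; -2.6 + 0.755 = -1.845.

[-3.355, -1.845]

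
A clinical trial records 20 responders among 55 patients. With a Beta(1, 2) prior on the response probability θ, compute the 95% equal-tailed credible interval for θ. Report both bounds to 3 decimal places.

Posterior: Beta(1+20, 2+35) = Beta(21, 37).
Equal-tailed 95% interval: the 0.025 and 0.975 quantiles of Beta(21, 37).
Posterior mean ≈ 0.362, SD ≈ 0.063; a Normal approximation gives roughly [0.239, 0.485].
Exact: F⁻¹(0.025) = 0.244; F⁻¹(0.975) = 0.489.

[0.244, 0.489]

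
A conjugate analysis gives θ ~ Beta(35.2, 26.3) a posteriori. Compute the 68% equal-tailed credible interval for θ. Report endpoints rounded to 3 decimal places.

[0.510, 0.635]

Posterior: Beta(35.2, 26.3).
Equal-tailed 68% interval: the 0.16 and 0.84 quantiles of Beta(35.2, 26.3).
Posterior mean ≈ 0.572, SD ≈ 0.063; a Normal approximation gives roughly [0.510, 0.635].
Exact: F⁻¹(0.16) = 0.510; F⁻¹(0.84) = 0.635.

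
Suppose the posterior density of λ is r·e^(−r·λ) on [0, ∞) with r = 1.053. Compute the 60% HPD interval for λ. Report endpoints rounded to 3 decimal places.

[0.000, 0.870]

The exponential density is strictly decreasing on [0, ∞), so the HPD interval is anchored at 0: [0, q] with P(λ ≤ q) = 0.60.
q = −ln(1 − 0.60) / 1.053 = 0.9163 / 1.053 = 0.870.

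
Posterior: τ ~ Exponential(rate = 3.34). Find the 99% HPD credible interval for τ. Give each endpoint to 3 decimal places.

The exponential density is strictly decreasing on [0, ∞), so the HPD interval is anchored at 0: [0, q] with P(τ ≤ q) = 0.99.
q = −ln(1 − 0.99) / 3.34 = 4.6052 / 3.34 = 1.379.

[0.000, 1.379]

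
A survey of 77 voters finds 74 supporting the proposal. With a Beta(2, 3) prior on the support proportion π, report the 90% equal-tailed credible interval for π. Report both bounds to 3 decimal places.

[0.875, 0.967]

Posterior: Beta(2+74, 3+3) = Beta(76, 6).
Equal-tailed 90% interval: the 0.05 and 0.95 quantiles of Beta(76, 6).
Posterior mean ≈ 0.927, SD ≈ 0.029; a Normal approximation gives roughly [0.880, 0.974].
Exact: F⁻¹(0.05) = 0.875; F⁻¹(0.95) = 0.967.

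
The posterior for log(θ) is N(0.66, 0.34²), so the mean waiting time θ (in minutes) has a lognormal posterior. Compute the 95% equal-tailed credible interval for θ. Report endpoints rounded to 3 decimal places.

On the log scale the 95% interval is 0.66 ± 1.960 × 0.34 = [-0.0064, 1.3264].
Exponentiate: [e^-0.0064, e^1.3264] = [0.994, 3.767].

[0.994, 3.767]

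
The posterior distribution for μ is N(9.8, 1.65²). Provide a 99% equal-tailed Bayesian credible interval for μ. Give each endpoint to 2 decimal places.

The posterior is symmetric, so the 99% equal-tailed interval is μ = 9.8 ± z·1.65 with z = 2.576.
Half-width: 2.576 × 1.65 = 4.25.
9.8 − 4.25 = 5.55; 9.8 + 4.25 = 14.05.

[5.55, 14.05]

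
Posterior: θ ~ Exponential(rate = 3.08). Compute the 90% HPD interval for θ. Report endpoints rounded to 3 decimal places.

The exponential density is strictly decreasing on [0, ∞), so the HPD interval is anchored at 0: [0, q] with P(θ ≤ q) = 0.90.
q = −ln(1 − 0.90) / 3.08 = 2.3026 / 3.08 = 0.748.

[0.000, 0.748]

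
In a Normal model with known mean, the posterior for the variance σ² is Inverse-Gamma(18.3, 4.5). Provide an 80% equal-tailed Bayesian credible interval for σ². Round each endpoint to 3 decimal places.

[0.188, 0.344]

Inverse-Gamma(18.3, 4.5) quantiles: F⁻¹(0.1) and F⁻¹(0.9).
Equivalently, 1/σ² ~ Gamma(18.3, rate = 4.5); invert its 0.9 and 0.1 quantiles.
Posterior mean ≈ 0.260, SD ≈ 0.064; a Normal approximation gives roughly [0.178, 0.343].
Exact: lower = 0.188; upper = 0.344.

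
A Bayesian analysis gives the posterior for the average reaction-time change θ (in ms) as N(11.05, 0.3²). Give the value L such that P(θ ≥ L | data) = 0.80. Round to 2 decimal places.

Need L with P(θ ≥ L) = 0.80: L = 11.05 − z_{0.2}·0.3.
z = 0.842; L = 11.05 − 0.842 × 0.3 = 10.80.

10.80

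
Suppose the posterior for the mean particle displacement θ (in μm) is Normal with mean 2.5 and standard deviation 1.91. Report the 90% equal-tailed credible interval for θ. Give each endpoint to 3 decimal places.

[-0.642, 5.642]

The posterior is symmetric, so the 90% equal-tailed interval is θ = 2.5 ± z·1.91 with z = 1.645.
Half-width: 1.645 × 1.91 = 3.142.
2.5 − 3.142 = -0.642; 2.5 + 3.142 = 5.642.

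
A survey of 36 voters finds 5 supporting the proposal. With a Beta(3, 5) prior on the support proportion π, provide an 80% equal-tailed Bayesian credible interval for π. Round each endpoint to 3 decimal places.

[0.111, 0.259]

Posterior: Beta(3+5, 5+31) = Beta(8, 36).
Equal-tailed 80% interval: the 0.1 and 0.9 quantiles of Beta(8, 36).
Posterior mean ≈ 0.182, SD ≈ 0.057; a Normal approximation gives roughly [0.108, 0.256].
Exact: F⁻¹(0.1) = 0.111; F⁻¹(0.9) = 0.259.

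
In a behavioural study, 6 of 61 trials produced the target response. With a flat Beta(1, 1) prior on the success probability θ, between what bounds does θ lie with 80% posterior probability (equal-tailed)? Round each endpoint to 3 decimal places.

Posterior: Beta(1+6, 1+55) = Beta(7, 56).
Equal-tailed 80% interval: the 0.1 and 0.9 quantiles of Beta(7, 56).
Posterior mean ≈ 0.111, SD ≈ 0.039; a Normal approximation gives roughly [0.061, 0.161].
Exact: F⁻¹(0.1) = 0.064; F⁻¹(0.9) = 0.164.

[0.064, 0.164]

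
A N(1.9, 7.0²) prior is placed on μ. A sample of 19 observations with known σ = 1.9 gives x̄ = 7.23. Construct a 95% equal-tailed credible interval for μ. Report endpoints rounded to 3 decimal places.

Posterior precision = 1/7.0² + 19/1.9² = 0.0204 + 5.2632 = 5.2836, so posterior SD = 0.4350.
Posterior mean = (1.9/7.0² + 19·7.23/1.9²) / 5.2836 = 7.2094.
Interval: 7.2094 ± 1.960 × 0.4350 → [6.357, 8.062].

[6.357, 8.062]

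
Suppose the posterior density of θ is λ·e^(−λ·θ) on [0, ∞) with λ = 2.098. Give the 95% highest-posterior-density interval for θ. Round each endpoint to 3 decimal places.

The exponential density is strictly decreasing on [0, ∞), so the HPD interval is anchored at 0: [0, q] with P(θ ≤ q) = 0.95.
q = −ln(1 − 0.95) / 2.098 = 2.9957 / 2.098 = 1.428.

[0.000, 1.428]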